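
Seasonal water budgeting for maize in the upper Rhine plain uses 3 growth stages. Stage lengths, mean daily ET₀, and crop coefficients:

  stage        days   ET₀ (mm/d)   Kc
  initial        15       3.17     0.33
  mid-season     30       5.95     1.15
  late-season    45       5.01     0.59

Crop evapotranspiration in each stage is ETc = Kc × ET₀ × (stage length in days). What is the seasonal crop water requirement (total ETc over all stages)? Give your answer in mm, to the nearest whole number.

initial: 0.33 × 3.17 × 15 = 15.69 mm
mid-season: 1.15 × 5.95 × 30 = 205.28 mm
late-season: 0.59 × 5.01 × 45 = 133.02 mm
Seasonal total = 353.99 mm

354 mm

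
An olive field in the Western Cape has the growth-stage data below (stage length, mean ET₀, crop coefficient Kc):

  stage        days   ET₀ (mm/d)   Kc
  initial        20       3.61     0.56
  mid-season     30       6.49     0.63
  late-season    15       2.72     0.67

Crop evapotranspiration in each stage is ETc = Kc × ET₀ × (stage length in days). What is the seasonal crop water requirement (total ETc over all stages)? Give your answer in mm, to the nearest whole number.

initial: 0.56 × 3.61 × 20 = 40.43 mm
mid-season: 0.63 × 6.49 × 30 = 122.66 mm
late-season: 0.67 × 2.72 × 15 = 27.34 mm
Seasonal total = 190.43 mm

190 mm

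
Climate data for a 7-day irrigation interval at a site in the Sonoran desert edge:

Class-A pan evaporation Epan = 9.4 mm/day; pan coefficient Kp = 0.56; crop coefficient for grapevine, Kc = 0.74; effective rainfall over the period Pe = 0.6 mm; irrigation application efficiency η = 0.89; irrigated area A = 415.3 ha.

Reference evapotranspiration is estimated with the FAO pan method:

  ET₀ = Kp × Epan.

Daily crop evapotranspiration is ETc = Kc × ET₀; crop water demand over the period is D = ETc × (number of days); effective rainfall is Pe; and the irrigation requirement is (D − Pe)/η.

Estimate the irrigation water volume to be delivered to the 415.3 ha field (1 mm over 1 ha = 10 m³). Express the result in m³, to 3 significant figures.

ET₀ = 0.56 × 9.4 = 5.2640 mm/d
ETc = Kc × ET₀ = 0.74 × 5.2640 = 3.8954 mm/d
Crop demand D = ETc × 7 d = 3.8954 × 7 = 27.268 mm
D − Pe = 27.268 − 0.6 = 26.668 mm
Gross irrigation = 26.668 / 0.89 = 29.964 mm
Volume = 29.964 mm × 415.3 ha × 10 = 124440.5 m³

124000 m³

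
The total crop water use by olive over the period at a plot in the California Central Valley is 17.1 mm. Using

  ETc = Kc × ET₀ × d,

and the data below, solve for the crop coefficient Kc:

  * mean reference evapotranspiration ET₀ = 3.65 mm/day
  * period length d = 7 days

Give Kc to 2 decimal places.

ETc = Kc × ET₀ × d  ⇒  Kc = ETc / (ET₀ × d)
Kc = 17.1 / (3.65 × 7) = 17.1 / 25.55 = 0.6693

0.67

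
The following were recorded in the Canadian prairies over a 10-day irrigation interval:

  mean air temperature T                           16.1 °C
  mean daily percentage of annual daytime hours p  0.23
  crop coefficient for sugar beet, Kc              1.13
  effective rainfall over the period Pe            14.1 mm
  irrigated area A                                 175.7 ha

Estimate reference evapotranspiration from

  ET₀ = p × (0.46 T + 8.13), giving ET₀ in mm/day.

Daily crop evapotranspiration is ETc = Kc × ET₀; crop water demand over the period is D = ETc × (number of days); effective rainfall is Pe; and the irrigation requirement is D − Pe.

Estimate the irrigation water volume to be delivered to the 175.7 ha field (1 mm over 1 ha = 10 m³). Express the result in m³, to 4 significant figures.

46170 m³

ET₀ = 0.23 × (0.46 × 16.1 + 8.13) = 0.23 × 15.536 = 3.5733 mm/d
ETc = Kc × ET₀ = 1.13 × 3.5733 = 4.0378 mm/d
Crop demand D = ETc × 10 d = 4.0378 × 10 = 40.378 mm
D − Pe = 40.378 − 14.1 = 26.278 mm
Volume = 26.278 mm × 175.7 ha × 10 = 46170.4 m³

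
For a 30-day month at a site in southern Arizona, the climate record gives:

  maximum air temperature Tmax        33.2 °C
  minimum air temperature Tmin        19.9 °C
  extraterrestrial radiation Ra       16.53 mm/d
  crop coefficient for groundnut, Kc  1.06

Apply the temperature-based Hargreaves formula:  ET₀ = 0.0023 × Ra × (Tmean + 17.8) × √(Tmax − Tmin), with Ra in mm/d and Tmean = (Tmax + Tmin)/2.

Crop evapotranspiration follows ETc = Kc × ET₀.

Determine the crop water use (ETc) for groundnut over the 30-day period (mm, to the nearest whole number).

Tmean = (33.2 + 19.9)/2 = 26.55 °C
ET₀ = 0.0023 × 16.53 × (26.55 + 17.8) × √13.3 = 0.0023 × 16.53 × 44.35 × 3.6469 = 6.1492 mm/d
ETc = Kc × ET₀ = 1.06 × 6.1492 = 6.5182 mm/d
Over 30 days: 6.5182 × 30 = 195.546 mm

196 mm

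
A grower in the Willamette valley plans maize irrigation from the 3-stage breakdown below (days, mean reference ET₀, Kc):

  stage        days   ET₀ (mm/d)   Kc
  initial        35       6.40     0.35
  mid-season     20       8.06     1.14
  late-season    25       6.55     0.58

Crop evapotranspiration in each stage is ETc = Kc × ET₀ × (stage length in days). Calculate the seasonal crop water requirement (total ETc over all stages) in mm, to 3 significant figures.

357 mm

initial: 0.35 × 6.40 × 35 = 78.40 mm
mid-season: 1.14 × 8.06 × 20 = 183.77 mm
late-season: 0.58 × 6.55 × 25 = 94.98 mm
Seasonal total = 357.15 mm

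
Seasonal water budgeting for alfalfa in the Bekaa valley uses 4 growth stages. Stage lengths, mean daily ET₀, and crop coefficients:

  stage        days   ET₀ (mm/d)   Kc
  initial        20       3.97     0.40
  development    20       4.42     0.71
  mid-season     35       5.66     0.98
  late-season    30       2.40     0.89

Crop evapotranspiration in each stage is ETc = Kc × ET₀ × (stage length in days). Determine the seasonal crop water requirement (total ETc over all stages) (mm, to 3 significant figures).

initial: 0.40 × 3.97 × 20 = 31.76 mm
development: 0.71 × 4.42 × 20 = 62.76 mm
mid-season: 0.98 × 5.66 × 35 = 194.14 mm
late-season: 0.89 × 2.40 × 30 = 64.08 mm
Seasonal total = 352.74 mm

353 mm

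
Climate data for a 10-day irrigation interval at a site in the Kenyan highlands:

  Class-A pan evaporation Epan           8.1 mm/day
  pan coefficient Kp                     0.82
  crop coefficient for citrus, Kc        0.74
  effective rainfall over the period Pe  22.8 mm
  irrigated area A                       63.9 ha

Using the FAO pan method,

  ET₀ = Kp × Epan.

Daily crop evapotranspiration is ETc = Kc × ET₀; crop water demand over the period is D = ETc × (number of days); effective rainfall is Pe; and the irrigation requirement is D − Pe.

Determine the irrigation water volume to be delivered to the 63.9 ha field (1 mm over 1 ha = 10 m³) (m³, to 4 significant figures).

16840 m³

ET₀ = 0.82 × 8.1 = 6.6420 mm/d
ETc = Kc × ET₀ = 0.74 × 6.6420 = 4.9151 mm/d
Crop demand D = ETc × 10 d = 4.9151 × 10 = 49.151 mm
D − Pe = 49.151 − 22.8 = 26.351 mm
Volume = 26.351 mm × 63.9 ha × 10 = 16838.3 m³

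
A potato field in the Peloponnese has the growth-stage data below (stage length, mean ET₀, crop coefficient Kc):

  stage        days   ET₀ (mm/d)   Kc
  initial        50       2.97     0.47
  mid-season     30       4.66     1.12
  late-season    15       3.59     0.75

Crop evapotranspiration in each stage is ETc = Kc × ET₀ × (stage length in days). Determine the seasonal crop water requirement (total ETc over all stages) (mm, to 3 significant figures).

267 mm

initial: 0.47 × 2.97 × 50 = 69.80 mm
mid-season: 1.12 × 4.66 × 30 = 156.58 mm
late-season: 0.75 × 3.59 × 15 = 40.39 mm
Seasonal total = 266.77 mm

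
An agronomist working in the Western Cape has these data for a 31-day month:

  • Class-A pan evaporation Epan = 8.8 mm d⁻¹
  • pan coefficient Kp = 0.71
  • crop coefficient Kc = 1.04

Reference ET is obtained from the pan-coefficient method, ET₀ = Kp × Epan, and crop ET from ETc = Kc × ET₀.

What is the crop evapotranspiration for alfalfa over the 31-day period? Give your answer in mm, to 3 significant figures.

ET₀ = 0.71 × 8.8 = 6.2480 mm/d
ETc = Kc × ET₀ = 1.04 × 6.2480 = 6.4979 mm/d
Over 31 days: 6.4979 × 31 = 201.435 mm

201 mm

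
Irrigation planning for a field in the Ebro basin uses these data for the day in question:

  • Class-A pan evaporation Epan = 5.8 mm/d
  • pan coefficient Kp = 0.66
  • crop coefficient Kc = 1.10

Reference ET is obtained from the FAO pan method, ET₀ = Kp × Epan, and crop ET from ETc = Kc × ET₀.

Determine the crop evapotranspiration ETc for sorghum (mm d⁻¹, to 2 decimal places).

4.21 mm d⁻¹

ET₀ = 0.66 × 5.8 = 3.8280 mm/d
ETc = Kc × ET₀ = 1.10 × 3.8280 = 4.2108 mm/d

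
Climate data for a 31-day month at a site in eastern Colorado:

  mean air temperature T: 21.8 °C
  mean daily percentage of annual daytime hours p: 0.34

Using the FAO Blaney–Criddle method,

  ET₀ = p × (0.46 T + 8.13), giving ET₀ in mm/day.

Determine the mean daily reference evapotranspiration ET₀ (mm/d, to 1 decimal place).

ET₀ = 0.34 × (0.46 × 21.8 + 8.13) = 0.34 × 18.158 = 6.1737 mm/d

6.2 mm/d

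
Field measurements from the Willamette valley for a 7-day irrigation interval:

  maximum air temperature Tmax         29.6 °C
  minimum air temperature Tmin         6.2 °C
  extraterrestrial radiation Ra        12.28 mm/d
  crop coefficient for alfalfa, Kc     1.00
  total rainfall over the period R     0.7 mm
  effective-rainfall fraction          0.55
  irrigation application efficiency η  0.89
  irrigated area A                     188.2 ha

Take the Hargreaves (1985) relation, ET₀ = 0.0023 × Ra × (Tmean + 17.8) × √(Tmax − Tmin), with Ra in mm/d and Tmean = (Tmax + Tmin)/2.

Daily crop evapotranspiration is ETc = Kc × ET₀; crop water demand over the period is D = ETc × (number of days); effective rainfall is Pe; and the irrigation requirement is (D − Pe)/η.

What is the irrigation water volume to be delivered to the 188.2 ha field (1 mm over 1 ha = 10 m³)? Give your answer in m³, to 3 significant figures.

Tmean = (29.6 + 6.2)/2 = 17.90 °C
ET₀ = 0.0023 × 12.28 × (17.90 + 17.8) × √23.4 = 0.0023 × 12.28 × 35.70 × 4.8374 = 4.8776 mm/d
ETc = Kc × ET₀ = 1.00 × 4.8776 = 4.8776 mm/d
Crop demand D = ETc × 7 d = 4.8776 × 7 = 34.143 mm
Pe = 0.55 × 0.7 = 0.385 mm
D − Pe = 34.143 − 0.385 = 33.758 mm
Gross irrigation = 33.758 / 0.89 = 37.930 mm
Volume = 37.930 mm × 188.2 ha × 10 = 71384.3 m³

71400 m³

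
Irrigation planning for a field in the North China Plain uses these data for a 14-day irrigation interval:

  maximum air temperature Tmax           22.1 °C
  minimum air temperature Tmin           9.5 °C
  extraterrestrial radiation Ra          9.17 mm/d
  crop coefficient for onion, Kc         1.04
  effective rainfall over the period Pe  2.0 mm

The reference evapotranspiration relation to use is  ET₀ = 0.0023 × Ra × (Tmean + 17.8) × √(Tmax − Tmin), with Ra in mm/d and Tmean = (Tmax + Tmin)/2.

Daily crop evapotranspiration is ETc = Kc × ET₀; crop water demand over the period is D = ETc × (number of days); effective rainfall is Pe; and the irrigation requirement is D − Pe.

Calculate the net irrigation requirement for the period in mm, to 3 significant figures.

Tmean = (22.1 + 9.5)/2 = 15.80 °C
ET₀ = 0.0023 × 9.17 × (15.80 + 17.8) × √12.6 = 0.0023 × 9.17 × 33.60 × 3.5496 = 2.5155 mm/d
ETc = Kc × ET₀ = 1.04 × 2.5155 = 2.6161 mm/d
Crop demand D = ETc × 14 d = 2.6161 × 14 = 36.625 mm
D − Pe = 36.625 − 2.0 = 34.625 mm

34.6 mm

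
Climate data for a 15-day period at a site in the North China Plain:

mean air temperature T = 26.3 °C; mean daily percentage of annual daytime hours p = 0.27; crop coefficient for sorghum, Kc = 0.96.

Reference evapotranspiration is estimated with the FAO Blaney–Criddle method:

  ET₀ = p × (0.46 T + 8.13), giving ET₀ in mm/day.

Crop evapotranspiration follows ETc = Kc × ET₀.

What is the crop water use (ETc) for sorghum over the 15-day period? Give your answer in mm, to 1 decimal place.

ET₀ = 0.27 × (0.46 × 26.3 + 8.13) = 0.27 × 20.228 = 5.4616 mm/d
ETc = Kc × ET₀ = 0.96 × 5.4616 = 5.2431 mm/d
Over 15 days: 5.2431 × 15 = 78.647 mm

78.6 mm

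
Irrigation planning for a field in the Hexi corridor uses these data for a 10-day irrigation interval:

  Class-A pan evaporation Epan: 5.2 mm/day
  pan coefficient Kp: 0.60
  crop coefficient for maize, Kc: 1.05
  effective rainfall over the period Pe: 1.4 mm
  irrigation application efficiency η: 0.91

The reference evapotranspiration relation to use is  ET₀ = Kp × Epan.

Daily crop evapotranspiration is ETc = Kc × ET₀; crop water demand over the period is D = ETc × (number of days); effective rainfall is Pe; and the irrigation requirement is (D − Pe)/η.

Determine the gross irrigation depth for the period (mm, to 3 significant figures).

34.5 mm

ET₀ = 0.60 × 5.2 = 3.1200 mm/d
ETc = Kc × ET₀ = 1.05 × 3.1200 = 3.2760 mm/d
Crop demand D = ETc × 10 d = 3.2760 × 10 = 32.760 mm
D − Pe = 32.760 − 1.4 = 31.360 mm
Gross irrigation = 31.360 / 0.91 = 34.462 mm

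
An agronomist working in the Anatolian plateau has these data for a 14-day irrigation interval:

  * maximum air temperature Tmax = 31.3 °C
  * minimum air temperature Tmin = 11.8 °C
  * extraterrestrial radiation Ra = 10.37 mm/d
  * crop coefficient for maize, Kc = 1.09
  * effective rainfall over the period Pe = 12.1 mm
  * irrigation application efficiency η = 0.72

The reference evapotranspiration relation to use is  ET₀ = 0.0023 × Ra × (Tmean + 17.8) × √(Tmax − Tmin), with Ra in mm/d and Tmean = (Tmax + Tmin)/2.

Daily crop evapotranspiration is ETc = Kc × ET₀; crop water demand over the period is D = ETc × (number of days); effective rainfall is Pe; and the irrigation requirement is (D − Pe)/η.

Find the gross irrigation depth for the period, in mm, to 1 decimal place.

Tmean = (31.3 + 11.8)/2 = 21.55 °C
ET₀ = 0.0023 × 10.37 × (21.55 + 17.8) × √19.5 = 0.0023 × 10.37 × 39.35 × 4.4159 = 4.1445 mm/d
ETc = Kc × ET₀ = 1.09 × 4.1445 = 4.5175 mm/d
Crop demand D = ETc × 14 d = 4.5175 × 14 = 63.245 mm
D − Pe = 63.245 − 12.1 = 51.145 mm
Gross irrigation = 51.145 / 0.72 = 71.035 mm

71.0 mm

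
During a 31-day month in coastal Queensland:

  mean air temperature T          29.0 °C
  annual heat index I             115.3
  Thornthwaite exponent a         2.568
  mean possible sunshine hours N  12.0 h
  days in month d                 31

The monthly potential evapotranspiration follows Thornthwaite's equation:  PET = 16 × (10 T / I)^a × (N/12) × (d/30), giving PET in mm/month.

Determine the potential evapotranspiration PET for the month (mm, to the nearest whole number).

10T/I = 10 × 29.0 / 115.3 = 2.5152
(10T/I)^a = 2.5152^2.568 = 10.6824
Uncorrected PET = 16 × 10.6824 = 170.918 mm
Correction = (N/12)(d/30) = (12.0/12)(31/30) = 1.0333
PET = 170.918 × 1.0333 = 176.610 mm/month

177 mm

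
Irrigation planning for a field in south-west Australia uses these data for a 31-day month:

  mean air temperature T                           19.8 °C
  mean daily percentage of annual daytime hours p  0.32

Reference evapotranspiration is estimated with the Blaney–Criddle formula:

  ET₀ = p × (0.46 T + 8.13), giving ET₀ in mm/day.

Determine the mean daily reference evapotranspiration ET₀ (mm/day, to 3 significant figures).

5.52 mm/day

ET₀ = 0.32 × (0.46 × 19.8 + 8.13) = 0.32 × 17.238 = 5.5162 mm/d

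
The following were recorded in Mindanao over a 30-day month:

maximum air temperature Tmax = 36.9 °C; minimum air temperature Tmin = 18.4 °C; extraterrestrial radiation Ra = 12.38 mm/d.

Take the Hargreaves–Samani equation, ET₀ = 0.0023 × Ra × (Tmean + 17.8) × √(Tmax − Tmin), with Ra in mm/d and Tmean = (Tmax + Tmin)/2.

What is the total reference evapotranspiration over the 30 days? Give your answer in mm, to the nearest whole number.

167 mm

Tmean = (36.9 + 18.4)/2 = 27.65 °C
ET₀ = 0.0023 × 12.38 × (27.65 + 17.8) × √18.5 = 0.0023 × 12.38 × 45.45 × 4.3012 = 5.5664 mm/d
Over 30 days: 5.5664 × 30 = 166.992 mm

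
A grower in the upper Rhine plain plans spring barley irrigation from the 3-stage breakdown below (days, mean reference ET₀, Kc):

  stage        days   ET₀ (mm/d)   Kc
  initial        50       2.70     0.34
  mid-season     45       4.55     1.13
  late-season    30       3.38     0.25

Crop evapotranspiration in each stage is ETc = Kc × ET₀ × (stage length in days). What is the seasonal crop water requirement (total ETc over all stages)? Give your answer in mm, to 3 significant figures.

initial: 0.34 × 2.70 × 50 = 45.90 mm
mid-season: 1.13 × 4.55 × 45 = 231.37 mm
late-season: 0.25 × 3.38 × 30 = 25.35 mm
Seasonal total = 302.62 mm

303 mm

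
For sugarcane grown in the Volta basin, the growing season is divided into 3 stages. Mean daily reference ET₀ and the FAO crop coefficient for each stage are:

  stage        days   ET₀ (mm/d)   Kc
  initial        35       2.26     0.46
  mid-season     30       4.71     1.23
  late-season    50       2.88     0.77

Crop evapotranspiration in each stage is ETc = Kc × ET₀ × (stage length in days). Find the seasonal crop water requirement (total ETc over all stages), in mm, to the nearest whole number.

initial: 0.46 × 2.26 × 35 = 36.39 mm
mid-season: 1.23 × 4.71 × 30 = 173.80 mm
late-season: 0.77 × 2.88 × 50 = 110.88 mm
Seasonal total = 321.07 mm

321 mm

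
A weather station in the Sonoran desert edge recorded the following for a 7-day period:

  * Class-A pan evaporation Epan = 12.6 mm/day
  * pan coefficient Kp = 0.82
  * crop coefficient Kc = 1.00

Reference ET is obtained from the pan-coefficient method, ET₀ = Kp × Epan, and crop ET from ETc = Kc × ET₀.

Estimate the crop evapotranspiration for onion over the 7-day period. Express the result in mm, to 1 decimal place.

72.3 mm

ET₀ = 0.82 × 12.6 = 10.3320 mm/d
ETc = Kc × ET₀ = 1.00 × 10.3320 = 10.3320 mm/d
Over 7 days: 10.3320 × 7 = 72.324 mm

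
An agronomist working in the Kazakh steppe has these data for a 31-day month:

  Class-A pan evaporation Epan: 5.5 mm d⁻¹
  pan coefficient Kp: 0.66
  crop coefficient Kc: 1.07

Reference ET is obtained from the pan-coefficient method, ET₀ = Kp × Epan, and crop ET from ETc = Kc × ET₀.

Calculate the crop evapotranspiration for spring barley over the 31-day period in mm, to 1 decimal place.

ET₀ = 0.66 × 5.5 = 3.6300 mm/d
ETc = Kc × ET₀ = 1.07 × 3.6300 = 3.8841 mm/d
Over 31 days: 3.8841 × 31 = 120.407 mm

120.4 mm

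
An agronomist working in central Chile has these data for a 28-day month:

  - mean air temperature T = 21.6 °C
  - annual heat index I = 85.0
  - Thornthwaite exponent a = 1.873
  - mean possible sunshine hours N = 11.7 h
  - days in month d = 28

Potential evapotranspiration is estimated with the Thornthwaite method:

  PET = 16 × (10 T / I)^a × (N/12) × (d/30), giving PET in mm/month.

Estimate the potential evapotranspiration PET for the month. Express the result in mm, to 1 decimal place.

83.5 mm

10T/I = 10 × 21.6 / 85.0 = 2.5412
(10T/I)^a = 2.5412^1.873 = 5.7364
Uncorrected PET = 16 × 5.7364 = 91.782 mm
Correction = (N/12)(d/30) = (11.7/12)(28/30) = 0.9100
PET = 91.782 × 0.9100 = 83.522 mm/month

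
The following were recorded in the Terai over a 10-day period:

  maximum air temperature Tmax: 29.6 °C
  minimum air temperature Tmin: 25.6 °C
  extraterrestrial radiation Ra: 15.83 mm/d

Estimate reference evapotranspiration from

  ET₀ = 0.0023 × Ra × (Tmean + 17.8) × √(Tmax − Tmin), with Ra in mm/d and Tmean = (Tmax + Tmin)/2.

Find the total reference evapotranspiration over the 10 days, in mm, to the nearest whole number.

Tmean = (29.6 + 25.6)/2 = 27.60 °C
ET₀ = 0.0023 × 15.83 × (27.60 + 17.8) × √4.0 = 0.0023 × 15.83 × 45.40 × 2.0000 = 3.3059 mm/d
Over 10 days: 3.3059 × 10 = 33.059 mm

33 mm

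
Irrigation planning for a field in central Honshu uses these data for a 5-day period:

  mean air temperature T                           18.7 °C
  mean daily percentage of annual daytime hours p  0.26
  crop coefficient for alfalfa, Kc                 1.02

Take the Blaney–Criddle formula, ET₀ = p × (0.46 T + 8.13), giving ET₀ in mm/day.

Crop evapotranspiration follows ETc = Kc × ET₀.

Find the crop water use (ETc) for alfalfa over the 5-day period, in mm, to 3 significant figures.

22.2 mm

ET₀ = 0.26 × (0.46 × 18.7 + 8.13) = 0.26 × 16.732 = 4.3503 mm/d
ETc = Kc × ET₀ = 1.02 × 4.3503 = 4.4373 mm/d
Over 5 days: 4.4373 × 5 = 22.187 mm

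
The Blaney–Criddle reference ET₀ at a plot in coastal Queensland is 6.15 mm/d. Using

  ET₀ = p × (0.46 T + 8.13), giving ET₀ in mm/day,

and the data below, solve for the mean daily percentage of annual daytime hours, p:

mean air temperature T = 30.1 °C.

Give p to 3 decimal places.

p = ET₀ / (0.46 T + 8.13) = 6.15 / (0.46 × 30.1 + 8.13) = 6.15 / 21.976 = 0.2799

0.280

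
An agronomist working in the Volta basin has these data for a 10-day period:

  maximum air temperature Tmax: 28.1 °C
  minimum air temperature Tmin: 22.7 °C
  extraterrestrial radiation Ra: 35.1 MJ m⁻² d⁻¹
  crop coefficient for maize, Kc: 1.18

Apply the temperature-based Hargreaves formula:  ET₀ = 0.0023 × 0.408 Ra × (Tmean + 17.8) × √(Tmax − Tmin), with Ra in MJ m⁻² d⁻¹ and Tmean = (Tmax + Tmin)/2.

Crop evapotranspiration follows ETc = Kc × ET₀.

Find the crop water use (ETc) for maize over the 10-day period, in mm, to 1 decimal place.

39.0 mm

Tmean = (28.1 + 22.7)/2 = 25.40 °C
0.408 Ra = 0.408 × 35.1 = 14.3208 mm/d equivalent
ET₀ = 0.0023 × 14.3208 × (25.40 + 17.8) × √5.4 = 0.0023 × 14.3208 × 43.20 × 2.3238 = 3.3066 mm/d
ETc = Kc × ET₀ = 1.18 × 3.3066 = 3.9018 mm/d
Over 10 days: 3.9018 × 10 = 39.018 mm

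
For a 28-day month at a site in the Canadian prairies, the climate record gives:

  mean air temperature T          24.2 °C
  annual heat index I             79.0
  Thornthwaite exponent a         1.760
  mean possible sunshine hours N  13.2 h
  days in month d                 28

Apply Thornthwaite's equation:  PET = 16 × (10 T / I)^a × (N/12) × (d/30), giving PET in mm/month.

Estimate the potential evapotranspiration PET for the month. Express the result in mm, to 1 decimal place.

117.8 mm

10T/I = 10 × 24.2 / 79.0 = 3.0633
(10T/I)^a = 3.0633^1.760 = 7.1729
Uncorrected PET = 16 × 7.1729 = 114.766 mm
Correction = (N/12)(d/30) = (13.2/12)(28/30) = 1.0267
PET = 114.766 × 1.0267 = 117.830 mm/month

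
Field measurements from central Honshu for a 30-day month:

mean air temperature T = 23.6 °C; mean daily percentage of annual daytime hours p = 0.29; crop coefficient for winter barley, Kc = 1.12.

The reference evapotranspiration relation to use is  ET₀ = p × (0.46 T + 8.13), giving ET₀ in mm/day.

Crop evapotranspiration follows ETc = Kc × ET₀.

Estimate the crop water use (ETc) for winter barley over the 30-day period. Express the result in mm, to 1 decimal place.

185.0 mm

ET₀ = 0.29 × (0.46 × 23.6 + 8.13) = 0.29 × 18.986 = 5.5059 mm/d
ETc = Kc × ET₀ = 1.12 × 5.5059 = 6.1666 mm/d
Over 30 days: 6.1666 × 30 = 184.998 mm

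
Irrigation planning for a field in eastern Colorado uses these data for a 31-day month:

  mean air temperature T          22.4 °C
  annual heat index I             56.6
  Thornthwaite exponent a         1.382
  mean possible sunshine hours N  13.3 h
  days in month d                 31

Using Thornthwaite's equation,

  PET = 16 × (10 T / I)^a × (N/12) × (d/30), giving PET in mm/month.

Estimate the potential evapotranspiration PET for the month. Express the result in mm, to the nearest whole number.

123 mm

10T/I = 10 × 22.4 / 56.6 = 3.9576
(10T/I)^a = 3.9576^1.382 = 6.6935
Uncorrected PET = 16 × 6.6935 = 107.096 mm
Correction = (N/12)(d/30) = (13.3/12)(31/30) = 1.1453
PET = 107.096 × 1.1453 = 122.657 mm/month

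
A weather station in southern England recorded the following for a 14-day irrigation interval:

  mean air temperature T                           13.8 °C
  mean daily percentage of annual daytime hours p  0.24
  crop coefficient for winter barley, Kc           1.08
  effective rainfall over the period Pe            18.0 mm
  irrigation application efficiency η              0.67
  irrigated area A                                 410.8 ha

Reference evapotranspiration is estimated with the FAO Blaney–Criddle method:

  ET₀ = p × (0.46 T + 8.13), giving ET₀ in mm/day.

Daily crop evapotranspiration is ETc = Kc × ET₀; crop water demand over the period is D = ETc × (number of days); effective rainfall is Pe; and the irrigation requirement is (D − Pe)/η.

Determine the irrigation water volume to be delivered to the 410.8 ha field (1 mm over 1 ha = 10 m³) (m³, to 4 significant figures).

211800 m³

ET₀ = 0.24 × (0.46 × 13.8 + 8.13) = 0.24 × 14.478 = 3.4747 mm/d
ETc = Kc × ET₀ = 1.08 × 3.4747 = 3.7527 mm/d
Crop demand D = ETc × 14 d = 3.7527 × 14 = 52.538 mm
D − Pe = 52.538 − 18.0 = 34.538 mm
Gross irrigation = 34.538 / 0.67 = 51.549 mm
Volume = 51.549 mm × 410.8 ha × 10 = 211763.3 m³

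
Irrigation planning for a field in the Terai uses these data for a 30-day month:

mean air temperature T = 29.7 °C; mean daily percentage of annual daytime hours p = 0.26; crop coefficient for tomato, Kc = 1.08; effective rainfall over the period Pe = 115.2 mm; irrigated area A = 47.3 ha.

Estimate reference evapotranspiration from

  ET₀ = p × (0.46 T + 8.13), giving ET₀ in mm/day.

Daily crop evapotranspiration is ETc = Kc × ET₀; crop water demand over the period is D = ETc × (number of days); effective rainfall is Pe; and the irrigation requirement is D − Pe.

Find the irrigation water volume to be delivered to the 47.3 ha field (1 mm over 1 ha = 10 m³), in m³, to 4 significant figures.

ET₀ = 0.26 × (0.46 × 29.7 + 8.13) = 0.26 × 21.792 = 5.6659 mm/d
ETc = Kc × ET₀ = 1.08 × 5.6659 = 6.1192 mm/d
Crop demand D = ETc × 30 d = 6.1192 × 30 = 183.576 mm
D − Pe = 183.576 − 115.2 = 68.376 mm
Volume = 68.376 mm × 47.3 ha × 10 = 32341.8 m³

32340 m³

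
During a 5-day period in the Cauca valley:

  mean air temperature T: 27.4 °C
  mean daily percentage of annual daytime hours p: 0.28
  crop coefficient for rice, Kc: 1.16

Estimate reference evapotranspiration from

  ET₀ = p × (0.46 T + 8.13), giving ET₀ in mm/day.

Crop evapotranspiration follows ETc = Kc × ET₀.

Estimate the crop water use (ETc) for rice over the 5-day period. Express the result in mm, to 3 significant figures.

33.7 mm

ET₀ = 0.28 × (0.46 × 27.4 + 8.13) = 0.28 × 20.734 = 5.8055 mm/d
ETc = Kc × ET₀ = 1.16 × 5.8055 = 6.7344 mm/d
Over 5 days: 6.7344 × 5 = 33.672 mm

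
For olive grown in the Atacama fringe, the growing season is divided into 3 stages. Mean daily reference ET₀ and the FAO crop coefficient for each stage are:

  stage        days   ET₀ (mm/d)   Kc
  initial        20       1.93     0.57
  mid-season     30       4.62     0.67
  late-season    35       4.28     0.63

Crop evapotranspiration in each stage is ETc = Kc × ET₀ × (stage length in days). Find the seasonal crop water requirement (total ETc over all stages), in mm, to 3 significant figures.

209 mm

initial: 0.57 × 1.93 × 20 = 22.00 mm
mid-season: 0.67 × 4.62 × 30 = 92.86 mm
late-season: 0.63 × 4.28 × 35 = 94.37 mm
Seasonal total = 209.23 mm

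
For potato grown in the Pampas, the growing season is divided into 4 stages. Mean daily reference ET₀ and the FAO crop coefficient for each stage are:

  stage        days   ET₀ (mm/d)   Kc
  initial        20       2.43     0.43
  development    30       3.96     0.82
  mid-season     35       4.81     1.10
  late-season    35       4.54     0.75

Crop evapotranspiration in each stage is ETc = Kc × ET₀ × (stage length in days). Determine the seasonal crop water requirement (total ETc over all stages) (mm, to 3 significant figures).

initial: 0.43 × 2.43 × 20 = 20.90 mm
development: 0.82 × 3.96 × 30 = 97.42 mm
mid-season: 1.10 × 4.81 × 35 = 185.19 mm
late-season: 0.75 × 4.54 × 35 = 119.18 mm
Seasonal total = 422.69 mm

423 mm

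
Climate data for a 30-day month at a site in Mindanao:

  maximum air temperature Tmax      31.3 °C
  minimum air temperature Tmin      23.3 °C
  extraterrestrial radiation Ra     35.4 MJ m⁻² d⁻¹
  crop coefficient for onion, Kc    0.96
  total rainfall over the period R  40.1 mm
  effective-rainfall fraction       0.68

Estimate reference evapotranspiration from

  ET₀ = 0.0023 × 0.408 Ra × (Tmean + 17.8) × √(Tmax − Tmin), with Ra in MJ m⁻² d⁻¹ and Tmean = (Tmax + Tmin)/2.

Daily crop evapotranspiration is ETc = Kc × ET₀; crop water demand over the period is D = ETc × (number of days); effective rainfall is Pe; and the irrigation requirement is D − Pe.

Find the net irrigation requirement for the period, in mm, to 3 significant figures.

Tmean = (31.3 + 23.3)/2 = 27.30 °C
0.408 Ra = 0.408 × 35.4 = 14.4432 mm/d equivalent
ET₀ = 0.0023 × 14.4432 × (27.30 + 17.8) × √8.0 = 0.0023 × 14.4432 × 45.10 × 2.8284 = 4.2375 mm/d
ETc = Kc × ET₀ = 0.96 × 4.2375 = 4.0680 mm/d
Crop demand D = ETc × 30 d = 4.0680 × 30 = 122.040 mm
Pe = 0.68 × 40.1 = 27.268 mm
D − Pe = 122.040 − 27.268 = 94.772 mm

94.8 mm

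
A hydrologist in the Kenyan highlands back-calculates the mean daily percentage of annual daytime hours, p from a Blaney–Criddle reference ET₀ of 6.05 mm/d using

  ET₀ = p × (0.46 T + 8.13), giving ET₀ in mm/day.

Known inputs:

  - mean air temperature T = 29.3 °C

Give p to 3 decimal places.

p = ET₀ / (0.46 T + 8.13) = 6.05 / (0.46 × 29.3 + 8.13) = 6.05 / 21.608 = 0.2800

0.280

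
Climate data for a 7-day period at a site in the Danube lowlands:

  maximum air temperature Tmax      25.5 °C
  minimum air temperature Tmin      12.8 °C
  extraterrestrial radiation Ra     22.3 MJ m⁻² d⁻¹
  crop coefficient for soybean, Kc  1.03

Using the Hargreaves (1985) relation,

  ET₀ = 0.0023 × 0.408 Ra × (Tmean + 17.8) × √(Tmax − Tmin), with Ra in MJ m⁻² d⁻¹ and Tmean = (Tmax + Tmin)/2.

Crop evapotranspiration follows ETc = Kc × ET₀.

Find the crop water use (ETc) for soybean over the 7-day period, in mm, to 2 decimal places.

Tmean = (25.5 + 12.8)/2 = 19.15 °C
0.408 Ra = 0.408 × 22.3 = 9.0984 mm/d equivalent
ET₀ = 0.0023 × 9.0984 × (19.15 + 17.8) × √12.7 = 0.0023 × 9.0984 × 36.95 × 3.5637 = 2.7556 mm/d
ETc = Kc × ET₀ = 1.03 × 2.7556 = 2.8383 mm/d
Over 7 days: 2.8383 × 7 = 19.868 mm

19.87 mm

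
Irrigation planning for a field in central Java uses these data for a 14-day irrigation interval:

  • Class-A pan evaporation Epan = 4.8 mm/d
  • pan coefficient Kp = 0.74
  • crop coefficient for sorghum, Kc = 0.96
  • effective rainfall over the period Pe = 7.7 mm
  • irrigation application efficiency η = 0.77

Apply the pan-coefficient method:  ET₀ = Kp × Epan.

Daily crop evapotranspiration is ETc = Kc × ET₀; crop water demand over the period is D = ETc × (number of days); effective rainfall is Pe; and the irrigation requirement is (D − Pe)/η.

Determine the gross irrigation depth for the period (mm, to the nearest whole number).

ET₀ = 0.74 × 4.8 = 3.5520 mm/d
ETc = Kc × ET₀ = 0.96 × 3.5520 = 3.4099 mm/d
Crop demand D = ETc × 14 d = 3.4099 × 14 = 47.739 mm
D − Pe = 47.739 − 7.7 = 40.039 mm
Gross irrigation = 40.039 / 0.77 = 51.999 mm

52 mm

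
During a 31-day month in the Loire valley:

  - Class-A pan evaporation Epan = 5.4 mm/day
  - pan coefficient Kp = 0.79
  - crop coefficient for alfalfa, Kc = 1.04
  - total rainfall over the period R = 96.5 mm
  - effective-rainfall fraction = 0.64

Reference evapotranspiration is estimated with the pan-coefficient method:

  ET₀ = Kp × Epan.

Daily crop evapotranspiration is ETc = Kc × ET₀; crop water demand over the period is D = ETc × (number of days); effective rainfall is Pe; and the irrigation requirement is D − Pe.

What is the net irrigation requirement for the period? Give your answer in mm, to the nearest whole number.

76 mm

ET₀ = 0.79 × 5.4 = 4.2660 mm/d
ETc = Kc × ET₀ = 1.04 × 4.2660 = 4.4366 mm/d
Crop demand D = ETc × 31 d = 4.4366 × 31 = 137.535 mm
Pe = 0.64 × 96.5 = 61.760 mm
D − Pe = 137.535 − 61.760 = 75.775 mm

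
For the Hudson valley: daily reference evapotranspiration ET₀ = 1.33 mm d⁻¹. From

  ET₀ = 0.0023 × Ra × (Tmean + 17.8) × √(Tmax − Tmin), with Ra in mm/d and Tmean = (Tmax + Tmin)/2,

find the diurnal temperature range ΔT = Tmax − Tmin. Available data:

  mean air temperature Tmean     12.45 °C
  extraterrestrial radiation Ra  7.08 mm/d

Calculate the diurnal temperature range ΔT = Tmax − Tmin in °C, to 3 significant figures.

√ΔT = ET₀ / [0.0023 × Ra × (Tmean+17.8)] = 1.33 / (0.0023 × 7.08 × 30.25) = 2.7000
ΔT = 2.7000² = 7.290 °C

7.29 °C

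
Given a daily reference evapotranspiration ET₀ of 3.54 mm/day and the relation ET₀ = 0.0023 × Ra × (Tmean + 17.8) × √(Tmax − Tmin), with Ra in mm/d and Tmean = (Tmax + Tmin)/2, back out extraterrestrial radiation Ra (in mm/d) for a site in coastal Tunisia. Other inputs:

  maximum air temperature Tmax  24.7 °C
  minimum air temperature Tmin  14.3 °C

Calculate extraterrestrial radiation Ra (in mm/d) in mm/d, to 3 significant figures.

12.8 mm/d

Tmean = 19.50 °C; √ΔT = 3.2249
Ra = ET₀ / [0.0023 × (Tmean+17.8) × √ΔT] = 3.54 / (0.0023 × 37.30 × 3.2249) = 12.795 mm/d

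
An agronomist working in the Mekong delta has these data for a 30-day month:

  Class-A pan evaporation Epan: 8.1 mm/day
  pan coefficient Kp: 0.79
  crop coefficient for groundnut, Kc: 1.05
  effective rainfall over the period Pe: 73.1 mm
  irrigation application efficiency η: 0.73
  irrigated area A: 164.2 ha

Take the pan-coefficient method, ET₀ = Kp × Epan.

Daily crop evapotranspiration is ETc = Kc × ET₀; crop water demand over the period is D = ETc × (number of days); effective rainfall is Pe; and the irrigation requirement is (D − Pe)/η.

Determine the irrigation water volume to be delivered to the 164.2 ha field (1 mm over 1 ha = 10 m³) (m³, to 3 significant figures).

289000 m³

ET₀ = 0.79 × 8.1 = 6.3990 mm/d
ETc = Kc × ET₀ = 1.05 × 6.3990 = 6.7190 mm/d
Crop demand D = ETc × 30 d = 6.7190 × 30 = 201.570 mm
D − Pe = 201.570 − 73.1 = 128.470 mm
Gross irrigation = 128.470 / 0.73 = 175.986 mm
Volume = 175.986 mm × 164.2 ha × 10 = 288969.0 m³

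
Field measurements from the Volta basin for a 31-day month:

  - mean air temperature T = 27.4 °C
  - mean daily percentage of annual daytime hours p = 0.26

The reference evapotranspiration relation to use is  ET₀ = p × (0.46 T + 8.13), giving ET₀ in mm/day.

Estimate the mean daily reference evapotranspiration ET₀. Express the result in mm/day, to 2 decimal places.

5.39 mm/day

ET₀ = 0.26 × (0.46 × 27.4 + 8.13) = 0.26 × 20.734 = 5.3908 mm/d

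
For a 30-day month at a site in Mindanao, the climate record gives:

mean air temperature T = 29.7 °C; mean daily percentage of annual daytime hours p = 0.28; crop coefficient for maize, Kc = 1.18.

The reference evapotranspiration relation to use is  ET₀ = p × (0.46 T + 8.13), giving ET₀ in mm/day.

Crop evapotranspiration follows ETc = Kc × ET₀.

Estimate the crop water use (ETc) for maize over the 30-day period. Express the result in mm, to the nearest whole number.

ET₀ = 0.28 × (0.46 × 29.7 + 8.13) = 0.28 × 21.792 = 6.1018 mm/d
ETc = Kc × ET₀ = 1.18 × 6.1018 = 7.2001 mm/d
Over 30 days: 7.2001 × 30 = 216.003 mm

216 mm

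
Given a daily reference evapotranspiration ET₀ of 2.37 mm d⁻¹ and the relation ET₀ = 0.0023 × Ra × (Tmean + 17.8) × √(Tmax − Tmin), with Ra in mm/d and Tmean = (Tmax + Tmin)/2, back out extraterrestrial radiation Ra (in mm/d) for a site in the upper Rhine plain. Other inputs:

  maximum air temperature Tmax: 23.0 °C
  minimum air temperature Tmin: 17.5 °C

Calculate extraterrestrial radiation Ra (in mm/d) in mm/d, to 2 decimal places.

Tmean = 20.25 °C; √ΔT = 2.3452
Ra = ET₀ / [0.0023 × (Tmean+17.8) × √ΔT] = 2.37 / (0.0023 × 38.05 × 2.3452) = 11.547 mm/d

11.55 mm/d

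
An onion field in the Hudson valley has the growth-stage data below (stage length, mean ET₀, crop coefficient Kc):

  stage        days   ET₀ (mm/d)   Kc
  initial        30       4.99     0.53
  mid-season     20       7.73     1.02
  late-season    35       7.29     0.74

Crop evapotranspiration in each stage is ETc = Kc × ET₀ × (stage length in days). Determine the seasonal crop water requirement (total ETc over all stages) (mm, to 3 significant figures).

426 mm

initial: 0.53 × 4.99 × 30 = 79.34 mm
mid-season: 1.02 × 7.73 × 20 = 157.69 mm
late-season: 0.74 × 7.29 × 35 = 188.81 mm
Seasonal total = 425.84 mm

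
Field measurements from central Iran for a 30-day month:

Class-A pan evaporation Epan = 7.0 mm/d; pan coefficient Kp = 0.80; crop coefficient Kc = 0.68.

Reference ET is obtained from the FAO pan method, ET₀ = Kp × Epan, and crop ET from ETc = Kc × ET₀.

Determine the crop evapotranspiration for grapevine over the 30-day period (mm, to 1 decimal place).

ET₀ = 0.80 × 7.0 = 5.6000 mm/d
ETc = Kc × ET₀ = 0.68 × 5.6000 = 3.8080 mm/d
Over 30 days: 3.8080 × 30 = 114.240 mm

114.2 mm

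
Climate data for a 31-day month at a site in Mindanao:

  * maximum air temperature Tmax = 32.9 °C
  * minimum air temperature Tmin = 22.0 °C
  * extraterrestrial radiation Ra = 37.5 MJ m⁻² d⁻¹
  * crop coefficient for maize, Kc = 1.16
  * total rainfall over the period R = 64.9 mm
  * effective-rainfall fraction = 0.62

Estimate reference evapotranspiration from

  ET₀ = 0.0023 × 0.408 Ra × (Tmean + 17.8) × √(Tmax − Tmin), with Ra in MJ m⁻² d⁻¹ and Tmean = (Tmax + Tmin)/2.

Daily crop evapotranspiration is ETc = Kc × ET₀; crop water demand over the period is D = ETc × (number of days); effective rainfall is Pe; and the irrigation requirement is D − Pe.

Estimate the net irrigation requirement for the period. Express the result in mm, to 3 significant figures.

Tmean = (32.9 + 22.0)/2 = 27.45 °C
0.408 Ra = 0.408 × 37.5 = 15.3000 mm/d equivalent
ET₀ = 0.0023 × 15.3000 × (27.45 + 17.8) × √10.9 = 0.0023 × 15.3000 × 45.25 × 3.3015 = 5.2571 mm/d
ETc = Kc × ET₀ = 1.16 × 5.2571 = 6.0982 mm/d
Crop demand D = ETc × 31 d = 6.0982 × 31 = 189.044 mm
Pe = 0.62 × 64.9 = 40.238 mm
D − Pe = 189.044 − 40.238 = 148.806 mm

149 mm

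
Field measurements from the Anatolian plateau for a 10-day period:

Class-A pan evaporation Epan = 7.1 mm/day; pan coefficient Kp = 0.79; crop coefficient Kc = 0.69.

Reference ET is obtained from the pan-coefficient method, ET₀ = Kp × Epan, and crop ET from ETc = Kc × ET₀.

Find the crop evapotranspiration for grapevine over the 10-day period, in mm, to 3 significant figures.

38.7 mm

ET₀ = 0.79 × 7.1 = 5.6090 mm/d
ETc = Kc × ET₀ = 0.69 × 5.6090 = 3.8702 mm/d
Over 10 days: 3.8702 × 10 = 38.702 mm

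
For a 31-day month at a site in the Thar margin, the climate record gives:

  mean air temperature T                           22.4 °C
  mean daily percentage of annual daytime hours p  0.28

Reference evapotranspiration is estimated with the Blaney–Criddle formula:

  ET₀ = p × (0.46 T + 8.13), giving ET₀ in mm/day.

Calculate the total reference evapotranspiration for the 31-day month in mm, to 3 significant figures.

160 mm

ET₀ = 0.28 × (0.46 × 22.4 + 8.13) = 0.28 × 18.434 = 5.1615 mm/d
Monthly total = 5.1615 × 31 = 160.007 mm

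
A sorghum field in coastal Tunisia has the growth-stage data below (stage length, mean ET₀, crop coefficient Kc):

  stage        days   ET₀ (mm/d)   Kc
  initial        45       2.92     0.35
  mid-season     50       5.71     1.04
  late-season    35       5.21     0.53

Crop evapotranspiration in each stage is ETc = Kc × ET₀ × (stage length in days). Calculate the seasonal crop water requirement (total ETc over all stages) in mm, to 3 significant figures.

440 mm

initial: 0.35 × 2.92 × 45 = 45.99 mm
mid-season: 1.04 × 5.71 × 50 = 296.92 mm
late-season: 0.53 × 5.21 × 35 = 96.65 mm
Seasonal total = 439.56 mm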